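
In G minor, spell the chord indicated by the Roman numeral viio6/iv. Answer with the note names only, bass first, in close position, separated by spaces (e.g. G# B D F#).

viio6/iv is a secondary leading-tone chord. The target iv is C in G minor; the applied chord is rooted a semitone below, on B.
Building a diminished triad on B gives B-D-F.
With the 6 figure the chord is in first inversion; from the bass D upward in close position it reads D-F-B.

D F B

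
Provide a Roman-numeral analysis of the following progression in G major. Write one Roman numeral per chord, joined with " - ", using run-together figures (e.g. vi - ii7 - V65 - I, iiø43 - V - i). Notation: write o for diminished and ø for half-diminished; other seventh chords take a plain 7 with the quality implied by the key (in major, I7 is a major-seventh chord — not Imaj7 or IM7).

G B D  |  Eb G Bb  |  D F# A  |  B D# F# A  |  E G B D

I - bVI - V - V7/vi - vi7

G-B-D: major triad on G = scale degree 1 → I.
Eb-G-Bb: Eb with this quality isn't in the key; it's bVI, borrowed from the parallel minor.
D-F#-A: major triad on D = scale degree 5 → V.
B-D#-F#-A: a dominant seventh chord on B, the applied dominant of vi → V7/vi.
E-G-B-D: minor seventh chord on E = scale degree 6 → vi7.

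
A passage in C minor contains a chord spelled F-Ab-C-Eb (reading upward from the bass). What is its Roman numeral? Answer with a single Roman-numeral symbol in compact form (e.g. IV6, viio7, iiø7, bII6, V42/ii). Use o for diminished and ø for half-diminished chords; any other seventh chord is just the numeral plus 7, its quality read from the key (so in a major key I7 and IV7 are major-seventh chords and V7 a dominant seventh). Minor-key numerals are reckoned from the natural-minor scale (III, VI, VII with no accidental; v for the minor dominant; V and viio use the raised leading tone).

iv7

The pitches F-Ab-C-Eb form a minor seventh chord rooted on F.
F is scale degree 4 in C minor, and a minor seventh chord on that degree is written iv7.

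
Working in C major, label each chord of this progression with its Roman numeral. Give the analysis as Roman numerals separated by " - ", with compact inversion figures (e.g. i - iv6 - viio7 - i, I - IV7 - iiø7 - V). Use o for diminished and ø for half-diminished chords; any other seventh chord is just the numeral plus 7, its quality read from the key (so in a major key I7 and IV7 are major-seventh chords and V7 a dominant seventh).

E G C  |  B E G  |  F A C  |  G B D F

E-G-C: major triad on C = scale degree 1 → I6.
B-E-G: root E is the mediant; minor triad there is iii64.
F-A-C: major triad on F = scale degree 4 → IV.
G-B-D-F has root G, degree 5 in C major, so V7.

I6 - iii64 - IV - V7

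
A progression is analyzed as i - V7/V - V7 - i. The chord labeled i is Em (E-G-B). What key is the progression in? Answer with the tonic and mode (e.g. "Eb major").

The chord Em is a minor triad rooted on E; its label is i.
If E is scale degree 1 and the mode makes that degree carry a minor triad, the tonic is E and the mode is minor.

E minor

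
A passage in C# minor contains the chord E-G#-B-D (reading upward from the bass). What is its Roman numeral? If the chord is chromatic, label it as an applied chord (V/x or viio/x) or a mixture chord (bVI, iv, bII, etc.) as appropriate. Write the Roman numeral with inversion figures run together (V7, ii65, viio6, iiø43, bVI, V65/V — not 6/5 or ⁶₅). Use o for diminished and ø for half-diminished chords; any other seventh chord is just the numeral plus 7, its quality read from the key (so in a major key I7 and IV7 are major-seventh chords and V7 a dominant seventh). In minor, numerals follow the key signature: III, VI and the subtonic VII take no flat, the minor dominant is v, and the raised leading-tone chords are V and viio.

V7/VI

The pitches E-G#-B-D form a dominant seventh chord rooted on E.
E is not a diatonic chord root with this quality in C# minor, but it lies a perfect fifth above A (VI), so the chord functions as an applied dominant of VI.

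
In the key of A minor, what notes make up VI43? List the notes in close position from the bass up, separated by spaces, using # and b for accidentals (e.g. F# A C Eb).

The numeral's case and figure indicate a major seventh chord. In A minor its root, the sixth degree, is F.
That chord is spelled F-A-C-E.
The figured bass 43 indicates second inversion, placing the fifth (C) in the bass: C-E-F-A.

C E F A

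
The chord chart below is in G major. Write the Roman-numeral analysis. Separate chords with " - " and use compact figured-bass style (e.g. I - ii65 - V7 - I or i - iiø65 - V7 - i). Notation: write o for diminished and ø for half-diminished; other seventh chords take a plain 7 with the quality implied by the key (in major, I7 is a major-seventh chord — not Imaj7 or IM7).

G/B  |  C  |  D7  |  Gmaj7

I6 - IV - V7 - I7

G/B has root G, degree 1 in G major, so I6.
C: root C is the subdominant; major triad there is IV.
D7 has root D, degree 5 in G major, so V7.
Gmaj7: root G is the tonic; major seventh chord there is I7.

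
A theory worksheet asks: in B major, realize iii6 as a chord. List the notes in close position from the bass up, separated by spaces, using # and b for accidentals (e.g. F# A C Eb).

The numeral's case and figure indicate a minor triad. In B major its root, the mediant, is D#.
Stacking thirds from D# gives D#-F#-A#.
With the 6 figure the chord is in first inversion; from the bass F# upward in close position it reads F#-A#-D#.

F# A# D#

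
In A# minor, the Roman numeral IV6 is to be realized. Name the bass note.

F##

IV in A# minor has root D#; the chord is D#-F##-A#.
The figure 6 means first inversion — the third is in the bass.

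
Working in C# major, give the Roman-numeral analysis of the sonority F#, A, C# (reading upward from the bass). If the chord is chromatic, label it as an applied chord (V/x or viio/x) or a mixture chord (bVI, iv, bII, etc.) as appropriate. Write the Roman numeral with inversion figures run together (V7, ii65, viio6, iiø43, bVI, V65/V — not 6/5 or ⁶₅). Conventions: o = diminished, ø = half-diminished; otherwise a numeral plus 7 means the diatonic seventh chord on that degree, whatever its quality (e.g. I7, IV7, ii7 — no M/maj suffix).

iv

The pitches F#-A-C# form a minor triad rooted on F#.
F# is the fourth degree of C# major. This is the minor subdominant, borrowed from the parallel minor.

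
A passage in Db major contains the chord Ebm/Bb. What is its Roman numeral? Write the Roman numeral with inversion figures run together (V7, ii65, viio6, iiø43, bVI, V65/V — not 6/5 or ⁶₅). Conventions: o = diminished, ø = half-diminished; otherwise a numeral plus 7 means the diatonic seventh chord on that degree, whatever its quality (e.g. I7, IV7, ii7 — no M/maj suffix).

The pitches Eb-Gb-Bb form a minor triad rooted on Eb.
Eb is scale degree 2 in Db major, and a minor triad on that degree is written ii.
With Bb in the bass the chord is in second inversion, so the figured bass is 64.

ii64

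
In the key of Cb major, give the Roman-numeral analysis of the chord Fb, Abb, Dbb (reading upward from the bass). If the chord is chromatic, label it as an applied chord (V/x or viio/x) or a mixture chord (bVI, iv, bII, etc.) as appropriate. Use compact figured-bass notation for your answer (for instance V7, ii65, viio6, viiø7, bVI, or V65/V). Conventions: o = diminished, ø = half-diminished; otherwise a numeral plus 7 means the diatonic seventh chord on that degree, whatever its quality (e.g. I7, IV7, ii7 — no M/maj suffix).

The pitches Dbb-Fb-Abb form a major triad rooted on Dbb.
Dbb is the lowered second degree of Cb major (diatonic 2 would be Db). This is the Neapolitan sixth — a major triad on the lowered second degree, here in its customary first inversion.
With Fb in the bass the chord is in first inversion, so the figured bass is 6.

bII6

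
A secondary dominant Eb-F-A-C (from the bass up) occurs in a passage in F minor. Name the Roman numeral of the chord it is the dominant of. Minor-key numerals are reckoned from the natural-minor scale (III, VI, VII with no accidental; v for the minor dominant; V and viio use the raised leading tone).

iv

The chord is a dominant seventh chord on F.
A dominant resolves down a perfect fifth: F → Bb. In F minor, Bb is scale degree 4, i.e. iv.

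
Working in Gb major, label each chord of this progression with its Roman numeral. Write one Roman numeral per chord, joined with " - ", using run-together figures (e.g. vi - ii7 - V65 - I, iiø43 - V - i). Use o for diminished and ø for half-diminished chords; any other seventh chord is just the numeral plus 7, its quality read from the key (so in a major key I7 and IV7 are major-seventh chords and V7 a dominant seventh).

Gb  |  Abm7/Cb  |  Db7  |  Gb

Gb: root Gb is the tonic; major triad there is I.
Abm7/Cb: minor seventh chord on Ab = scale degree 2 → ii65.
Db7: root Db is the dominant; dominant seventh chord there is V7.
Gb has root Gb, degree 1 in Gb major, so I.

I - ii65 - V7 - I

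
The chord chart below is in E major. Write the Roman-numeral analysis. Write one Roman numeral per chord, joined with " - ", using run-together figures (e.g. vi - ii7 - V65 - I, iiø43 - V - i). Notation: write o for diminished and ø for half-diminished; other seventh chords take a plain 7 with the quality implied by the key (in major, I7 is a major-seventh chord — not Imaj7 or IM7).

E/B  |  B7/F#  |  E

I64 - V43 - I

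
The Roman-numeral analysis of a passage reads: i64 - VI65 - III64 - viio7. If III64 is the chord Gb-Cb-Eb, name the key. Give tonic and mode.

Ab minor

III64 is given as Gb-Cb-Eb — a major triad with root Cb.
Counting down 2 scale steps from Cb places the tonic on Ab; a major triad on degree 3 is diatonic only in minor.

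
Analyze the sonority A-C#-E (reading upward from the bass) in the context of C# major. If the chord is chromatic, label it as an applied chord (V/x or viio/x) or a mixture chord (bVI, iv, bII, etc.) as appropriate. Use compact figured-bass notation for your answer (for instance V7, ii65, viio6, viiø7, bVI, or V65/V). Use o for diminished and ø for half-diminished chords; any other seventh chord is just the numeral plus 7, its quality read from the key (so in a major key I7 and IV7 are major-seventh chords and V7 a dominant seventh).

Stacked in thirds the chord is A-C#-E: a major triad on A.
A is the lowered sixth degree of C# major (diatonic 6 would be A#). This is a major triad on the lowered sixth degree, borrowed from the parallel minor.

bVI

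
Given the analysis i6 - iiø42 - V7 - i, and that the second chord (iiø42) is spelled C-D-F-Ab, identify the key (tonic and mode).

C minor

The chord Dm7b5/C is a half-diminished seventh chord rooted on D; its label is iiø42.
Counting down one scale step from D places the tonic on C; a half-diminished seventh chord on degree 2 is diatonic only in minor.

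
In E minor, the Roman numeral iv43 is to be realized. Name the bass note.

iv in E minor has root A; the chord is A-C-E-G.
The figure 43 means second inversion — the fifth is in the bass.

E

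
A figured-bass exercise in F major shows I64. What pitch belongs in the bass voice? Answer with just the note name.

I in F major has root F; the chord is F-A-C.
The figure 64 means second inversion — the fifth is in the bass.

C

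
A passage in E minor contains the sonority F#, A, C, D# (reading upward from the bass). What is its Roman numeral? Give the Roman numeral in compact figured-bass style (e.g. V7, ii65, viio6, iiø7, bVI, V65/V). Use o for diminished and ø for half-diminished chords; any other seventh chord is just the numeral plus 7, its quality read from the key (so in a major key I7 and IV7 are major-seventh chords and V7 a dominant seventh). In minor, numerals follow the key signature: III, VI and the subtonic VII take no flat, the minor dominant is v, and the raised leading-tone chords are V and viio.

Stacked in thirds the chord is D#-F#-A-C: a fully diminished seventh chord on D#.
In E minor, D# is the leading tone; the diatonic fully diminished seventh chord there is viio7.
With F# in the bass the chord is in first inversion, so the figured bass is 65.

viio65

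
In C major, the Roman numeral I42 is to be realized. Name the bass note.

I in C major has root C; the chord is C-E-G-B.
The figure 42 means third inversion — the seventh is in the bass.

B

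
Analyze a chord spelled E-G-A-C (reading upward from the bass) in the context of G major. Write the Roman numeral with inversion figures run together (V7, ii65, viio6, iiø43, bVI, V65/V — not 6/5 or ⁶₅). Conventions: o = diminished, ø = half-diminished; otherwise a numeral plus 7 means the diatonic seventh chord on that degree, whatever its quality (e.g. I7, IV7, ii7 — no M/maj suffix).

ii43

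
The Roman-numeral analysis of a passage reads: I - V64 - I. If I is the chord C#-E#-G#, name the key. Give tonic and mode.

C# major

I is given as C#-E#-G# — a major triad with root C#.
If C# is scale degree 1 and the mode makes that degree carry a major triad, the tonic is C# and the mode is major.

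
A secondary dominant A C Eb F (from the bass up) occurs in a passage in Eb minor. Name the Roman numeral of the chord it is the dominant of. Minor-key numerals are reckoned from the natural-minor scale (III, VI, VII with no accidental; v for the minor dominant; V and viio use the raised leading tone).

V

The chord is a dominant seventh chord on F.
A dominant resolves down a perfect fifth: F → Bb. In Eb minor, Bb is scale degree 5, i.e. V.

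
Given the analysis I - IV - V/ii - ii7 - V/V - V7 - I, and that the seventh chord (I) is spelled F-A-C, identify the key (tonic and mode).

The anchor chord is a major triad on F, labeled I.
If F is scale degree 1 and the mode makes that degree carry a major triad, the tonic is F and the mode is major.

F major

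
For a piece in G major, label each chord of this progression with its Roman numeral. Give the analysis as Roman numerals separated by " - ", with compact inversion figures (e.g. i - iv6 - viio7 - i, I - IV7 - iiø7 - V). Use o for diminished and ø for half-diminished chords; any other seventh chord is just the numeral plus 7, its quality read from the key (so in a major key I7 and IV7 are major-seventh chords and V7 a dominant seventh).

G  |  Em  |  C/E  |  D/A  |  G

G: major triad on G = scale degree 1 → I.
Em has root E, degree 6 in G major, so vi.
C/E: major triad on C = scale degree 4 → IV6.
D/A has root D, degree 5 in G major, so V64.
G: root G is the tonic; major triad there is I.

I - vi - IV6 - V64 - I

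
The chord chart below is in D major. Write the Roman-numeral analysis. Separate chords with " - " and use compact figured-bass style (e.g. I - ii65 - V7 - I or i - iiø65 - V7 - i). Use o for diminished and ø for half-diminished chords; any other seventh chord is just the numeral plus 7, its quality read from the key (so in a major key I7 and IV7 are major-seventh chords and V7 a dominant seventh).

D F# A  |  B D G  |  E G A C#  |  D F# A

I - IV6 - V43 - I

D-F#-A: root D is the tonic; major triad there is I.
B-D-G: major triad on G = scale degree 4 → IV6.
E-G-A-C# has root A, degree 5 in D major, so V43.
D-F#-A has root D, degree 1 in D major, so I.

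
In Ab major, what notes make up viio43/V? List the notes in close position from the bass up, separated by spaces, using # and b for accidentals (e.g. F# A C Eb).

Ab Cb D F

viio43/V is a secondary leading-tone chord. The target V is Eb in Ab major; the applied chord is rooted a semitone below, on D.
Building a fully diminished seventh chord on D gives D-F-Ab-Cb.
The figured bass 43 indicates second inversion, placing the fifth (Ab) in the bass: Ab-Cb-D-F.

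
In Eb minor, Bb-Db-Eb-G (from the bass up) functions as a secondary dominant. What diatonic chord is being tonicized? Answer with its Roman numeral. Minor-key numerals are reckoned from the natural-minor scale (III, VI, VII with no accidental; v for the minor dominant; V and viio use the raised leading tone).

The chord is a dominant seventh chord on Eb.
A dominant resolves down a perfect fifth: Eb → Ab. In Eb minor, Ab is scale degree 4, i.e. iv.

iv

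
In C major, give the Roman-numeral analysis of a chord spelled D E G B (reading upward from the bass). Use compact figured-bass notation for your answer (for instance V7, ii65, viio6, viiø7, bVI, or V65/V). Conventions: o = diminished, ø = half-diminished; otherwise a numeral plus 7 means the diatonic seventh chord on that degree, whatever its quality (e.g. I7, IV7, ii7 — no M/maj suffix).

iii42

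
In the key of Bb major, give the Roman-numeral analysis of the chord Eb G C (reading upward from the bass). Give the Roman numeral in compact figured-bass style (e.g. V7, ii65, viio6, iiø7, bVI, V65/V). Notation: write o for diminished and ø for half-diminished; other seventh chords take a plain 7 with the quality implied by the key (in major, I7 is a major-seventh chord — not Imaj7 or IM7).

ii6

The pitches C-Eb-G form a minor triad rooted on C.
In Bb major, C is the supertonic; the diatonic minor triad there is ii.
With Eb in the bass the chord is in first inversion, so the figured bass is 6.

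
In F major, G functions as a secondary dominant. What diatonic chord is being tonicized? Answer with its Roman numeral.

The chord is a major triad on G.
A dominant resolves down a perfect fifth: G → C. In F major, C is scale degree 5, i.e. V.

V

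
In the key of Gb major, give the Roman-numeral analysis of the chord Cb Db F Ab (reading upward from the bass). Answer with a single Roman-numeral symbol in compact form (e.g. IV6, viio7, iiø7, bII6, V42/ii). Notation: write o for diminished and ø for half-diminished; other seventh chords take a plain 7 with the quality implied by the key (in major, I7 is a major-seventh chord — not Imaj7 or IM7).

V42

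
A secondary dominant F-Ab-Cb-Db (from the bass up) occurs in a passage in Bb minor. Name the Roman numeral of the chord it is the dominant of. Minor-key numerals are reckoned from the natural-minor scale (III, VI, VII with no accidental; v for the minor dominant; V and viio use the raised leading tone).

VI

The chord is a dominant seventh chord on Db.
A dominant resolves down a perfect fifth: Db → Gb. In Bb minor, Gb is scale degree 6, i.e. VI.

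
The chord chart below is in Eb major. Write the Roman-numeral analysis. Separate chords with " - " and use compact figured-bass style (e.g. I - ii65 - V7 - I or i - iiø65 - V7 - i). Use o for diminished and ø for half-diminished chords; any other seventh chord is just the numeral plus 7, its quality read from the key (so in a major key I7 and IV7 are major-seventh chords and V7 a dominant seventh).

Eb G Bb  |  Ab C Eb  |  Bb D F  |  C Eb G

I - IV - V - vi

Eb-G-Bb has root Eb, degree 1 in Eb major, so I.
Ab-C-Eb: root Ab is the subdominant; major triad there is IV.
Bb-D-F: major triad on Bb = scale degree 5 → V.
C-Eb-G: root C is the submediant; minor triad there is vi.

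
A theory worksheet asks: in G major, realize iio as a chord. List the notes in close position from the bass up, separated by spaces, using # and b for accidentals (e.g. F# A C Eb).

A C Eb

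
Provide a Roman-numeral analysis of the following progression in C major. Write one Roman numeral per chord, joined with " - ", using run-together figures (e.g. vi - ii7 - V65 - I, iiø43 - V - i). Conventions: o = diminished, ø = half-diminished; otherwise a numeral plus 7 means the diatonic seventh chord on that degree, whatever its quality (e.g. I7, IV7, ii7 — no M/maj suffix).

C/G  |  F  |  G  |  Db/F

C/G: root C is the tonic; major triad there is I64.
F: root F is the subdominant; major triad there is IV.
G has root G, degree 5 in C major, so V.
Db/F is non-diatonic — a major triad on the lowered supertonic (Db): the Neapolitan sixth, bII6 (third, F, in the bass — hence the 6).

I64 - IV - V - bII6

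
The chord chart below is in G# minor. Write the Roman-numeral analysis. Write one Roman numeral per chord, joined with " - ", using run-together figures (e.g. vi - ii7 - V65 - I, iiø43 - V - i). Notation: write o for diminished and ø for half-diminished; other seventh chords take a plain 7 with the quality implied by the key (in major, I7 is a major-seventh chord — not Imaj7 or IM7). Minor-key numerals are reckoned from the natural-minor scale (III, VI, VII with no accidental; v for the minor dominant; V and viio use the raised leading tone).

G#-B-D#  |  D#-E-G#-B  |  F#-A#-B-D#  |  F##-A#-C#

G#-B-D#: root G# is the tonic; minor triad there is i.
D#-E-G#-B has root E, degree 6 in G# minor, so VI42.
F#-A#-B-D#: major seventh chord on B = scale degree 3 → III43.
F##-A#-C#: diminished triad on F## = scale degree 7 → viio.

i - VI42 - III43 - viio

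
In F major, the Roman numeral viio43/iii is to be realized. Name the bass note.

The applied chord viio43/iii is rooted on G#: G#-B-D-F.
The figure 43 means second inversion — the fifth is in the bass.

D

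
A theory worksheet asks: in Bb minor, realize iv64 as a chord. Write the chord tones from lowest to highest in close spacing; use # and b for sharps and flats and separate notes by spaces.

Bb Eb Gb

The numeral's case and figure indicate a minor triad. In Bb minor its root, the subdominant, is Eb.
Stacking thirds from Eb gives Eb-Gb-Bb.
With the 64 figure the chord is in second inversion; from the bass Bb upward in close position it reads Bb-Eb-Gb.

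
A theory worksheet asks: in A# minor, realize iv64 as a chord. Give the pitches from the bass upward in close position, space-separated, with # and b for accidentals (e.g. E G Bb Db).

A# D# F#

The numeral's case and figure indicate a minor triad. In A# minor its root, the subdominant, is D#.
Stacking thirds from D# gives D#-F#-A#.
The figured bass 64 indicates second inversion, placing the fifth (A#) in the bass: A#-D#-F#.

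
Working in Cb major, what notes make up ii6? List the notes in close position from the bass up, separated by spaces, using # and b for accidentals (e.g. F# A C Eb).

Fb Ab Db

In Cb major, the supertonic is Db, and the diatonic chord built there is a minor triad.
That chord is spelled Db-Fb-Ab.
The figured bass 6 indicates first inversion, placing the third (Fb) in the bass: Fb-Ab-Db.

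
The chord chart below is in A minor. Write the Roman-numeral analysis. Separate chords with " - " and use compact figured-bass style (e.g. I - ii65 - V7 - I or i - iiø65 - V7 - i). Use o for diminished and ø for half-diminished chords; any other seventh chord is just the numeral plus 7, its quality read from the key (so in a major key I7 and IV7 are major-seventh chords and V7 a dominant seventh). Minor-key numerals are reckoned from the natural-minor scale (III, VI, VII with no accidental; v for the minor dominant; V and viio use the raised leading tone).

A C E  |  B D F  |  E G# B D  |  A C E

i - iio - V7 - i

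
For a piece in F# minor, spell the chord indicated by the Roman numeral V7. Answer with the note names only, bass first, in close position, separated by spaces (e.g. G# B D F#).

C# E# G# B

In F# minor, the dominant is C#. The dominant is major (leading tone raised), so V is a dominant seventh chord.
That chord is spelled C#-E#-G#-B.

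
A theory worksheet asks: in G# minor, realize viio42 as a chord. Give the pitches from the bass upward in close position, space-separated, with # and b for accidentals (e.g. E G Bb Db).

In G# minor, the leading-tone chord is built on the raised seventh degree, F##.
That chord is spelled F##-A#-C#-E.
With the 42 figure the chord is in third inversion; from the bass E upward in close position it reads E-F##-A#-C#.

E F## A# C#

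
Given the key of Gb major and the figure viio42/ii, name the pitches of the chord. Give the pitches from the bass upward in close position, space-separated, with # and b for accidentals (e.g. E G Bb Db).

Fb G Bb Db

viio42/ii is a secondary leading-tone chord. The target ii is Ab in Gb major; the applied chord is rooted a semitone below, on G.
Building a fully diminished seventh chord on G gives G-Bb-Db-Fb.
With the 42 figure the chord is in third inversion; from the bass Fb upward in close position it reads Fb-G-Bb-Db.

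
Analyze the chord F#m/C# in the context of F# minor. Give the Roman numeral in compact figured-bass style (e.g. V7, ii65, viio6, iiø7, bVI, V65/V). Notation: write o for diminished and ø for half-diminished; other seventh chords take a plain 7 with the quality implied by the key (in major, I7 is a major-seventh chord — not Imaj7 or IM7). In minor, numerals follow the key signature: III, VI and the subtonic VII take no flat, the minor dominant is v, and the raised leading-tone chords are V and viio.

i64

Stacked in thirds the chord is F#-A-C#: a minor triad on F#.
F# is scale degree 1 in F# minor, and a minor triad on that degree is written i.
With C# in the bass the chord is in second inversion, so the figured bass is 64.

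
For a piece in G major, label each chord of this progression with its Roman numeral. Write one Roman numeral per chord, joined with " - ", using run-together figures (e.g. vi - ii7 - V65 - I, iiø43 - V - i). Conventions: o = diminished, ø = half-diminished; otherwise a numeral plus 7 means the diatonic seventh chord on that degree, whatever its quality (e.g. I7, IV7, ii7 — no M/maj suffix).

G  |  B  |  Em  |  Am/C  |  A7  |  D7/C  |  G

G has root G, degree 1 in G major, so I.
B: chromatic; B is V of vi, so V/vi.
Em: minor triad on E = scale degree 6 → vi.
Am/C: minor triad on A = scale degree 2 → ii6.
A7 is the secondary dominant of V (dominant seventh chord on A): V7/V.
D7/C has root D, degree 5 in G major, so V42.
G: major triad on G = scale degree 1 → I.

I - V/vi - vi - ii6 - V7/V - V42 - I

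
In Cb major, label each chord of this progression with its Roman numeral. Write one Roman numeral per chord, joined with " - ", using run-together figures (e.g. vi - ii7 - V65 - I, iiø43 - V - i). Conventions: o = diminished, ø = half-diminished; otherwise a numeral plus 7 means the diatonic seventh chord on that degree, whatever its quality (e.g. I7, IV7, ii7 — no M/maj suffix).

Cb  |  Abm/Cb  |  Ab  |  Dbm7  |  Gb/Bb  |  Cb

I - vi6 - V/ii - ii7 - V6 - I

Cb: root Cb is the tonic; major triad there is I.
Abm/Cb: root Ab is the submediant; minor triad there is vi6.
Ab: chromatic; Ab is V of ii, so V/ii.
Dbm7: root Db is the supertonic; minor seventh chord there is ii7.
Gb/Bb: major triad on Gb = scale degree 5 → V6.
Cb: root Cb is the tonic; major triad there is I.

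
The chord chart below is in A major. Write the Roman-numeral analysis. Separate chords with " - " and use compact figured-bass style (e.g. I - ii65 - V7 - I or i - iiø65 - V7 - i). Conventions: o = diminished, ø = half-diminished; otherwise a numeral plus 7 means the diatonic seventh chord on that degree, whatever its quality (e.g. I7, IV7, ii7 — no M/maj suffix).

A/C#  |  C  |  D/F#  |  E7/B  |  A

I6 - bIII - IV6 - V43 - I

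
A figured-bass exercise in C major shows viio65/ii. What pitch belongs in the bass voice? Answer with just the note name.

E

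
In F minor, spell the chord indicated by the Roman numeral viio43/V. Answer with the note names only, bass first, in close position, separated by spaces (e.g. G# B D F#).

F Ab B D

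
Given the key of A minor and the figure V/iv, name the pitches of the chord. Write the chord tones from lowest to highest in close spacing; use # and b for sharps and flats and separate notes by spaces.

The slash means an applied dominant: we want the dominant of iv. In A minor, iv is D minor, and its dominant is built on A.
Building a major triad on A gives A-C#-E.

A C# E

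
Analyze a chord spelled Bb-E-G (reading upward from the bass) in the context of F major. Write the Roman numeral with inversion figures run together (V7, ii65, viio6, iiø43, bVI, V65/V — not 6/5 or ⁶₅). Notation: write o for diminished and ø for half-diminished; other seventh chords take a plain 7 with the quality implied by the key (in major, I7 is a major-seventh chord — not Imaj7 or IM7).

Stacked in thirds the chord is E-G-Bb: a diminished triad on E.
E is scale degree 7 in F major, and a diminished triad on that degree is written viio.
With Bb in the bass the chord is in second inversion, so the figured bass is 64.

viio64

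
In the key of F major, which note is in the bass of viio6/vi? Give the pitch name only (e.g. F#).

E

The applied chord viio6/vi is rooted on C#: C#-E-G.
The figure 6 means first inversion — the third is in the bass.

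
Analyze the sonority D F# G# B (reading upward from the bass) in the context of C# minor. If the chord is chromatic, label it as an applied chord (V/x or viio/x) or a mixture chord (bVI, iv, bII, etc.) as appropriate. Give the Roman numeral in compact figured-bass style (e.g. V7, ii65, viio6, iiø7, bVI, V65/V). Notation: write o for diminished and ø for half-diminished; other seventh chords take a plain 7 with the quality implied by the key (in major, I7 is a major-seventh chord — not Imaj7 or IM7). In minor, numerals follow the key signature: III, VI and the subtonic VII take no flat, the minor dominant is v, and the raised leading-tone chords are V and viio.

viiø43/VI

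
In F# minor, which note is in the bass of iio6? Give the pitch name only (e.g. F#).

B

iio in F# minor has root G#; the chord is G#-B-D.
The figure 6 means first inversion — the third is in the bass.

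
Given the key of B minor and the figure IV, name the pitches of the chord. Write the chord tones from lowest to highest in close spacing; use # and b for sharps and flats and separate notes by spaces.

Scale degree 4 in B minor is E; here the chord built on it is altered to a major triad. IV is the major subdominant, borrowed from the parallel major.
So the chord is E-G#-B.

E G# B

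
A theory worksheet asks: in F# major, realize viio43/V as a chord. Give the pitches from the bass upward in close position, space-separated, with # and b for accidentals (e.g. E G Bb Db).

F# A B# D#

The slash marks an applied leading-tone chord: viio of V. In F# major, V is C#, so the leading tone to it is B#, a half step below.
Building a fully diminished seventh chord on B# gives B#-D#-F#-A.
The figured bass 43 indicates second inversion, placing the fifth (F#) in the bass: F#-A-B#-D#.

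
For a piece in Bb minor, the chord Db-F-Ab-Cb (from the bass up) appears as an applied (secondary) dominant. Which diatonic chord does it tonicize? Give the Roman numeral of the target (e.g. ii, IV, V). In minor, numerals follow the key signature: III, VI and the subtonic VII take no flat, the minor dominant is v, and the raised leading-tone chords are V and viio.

The chord is a dominant seventh chord on Db.
A dominant resolves down a perfect fifth: Db → Gb. In Bb minor, Gb is scale degree 6, i.e. VI.

VI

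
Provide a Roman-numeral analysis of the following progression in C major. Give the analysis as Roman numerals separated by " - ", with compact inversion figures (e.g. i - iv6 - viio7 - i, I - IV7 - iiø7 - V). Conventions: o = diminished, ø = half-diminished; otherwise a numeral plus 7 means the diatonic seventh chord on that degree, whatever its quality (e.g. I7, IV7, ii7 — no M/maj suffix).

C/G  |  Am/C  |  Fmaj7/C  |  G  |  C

C/G: root C is the tonic; major triad there is I64.
Am/C has root A, degree 6 in C major, so vi6.
Fmaj7/C: major seventh chord on F = scale degree 4 → IV43.
G has root G, degree 5 in C major, so V.
C: major triad on C = scale degree 1 → I.

I64 - vi6 - IV43 - V - I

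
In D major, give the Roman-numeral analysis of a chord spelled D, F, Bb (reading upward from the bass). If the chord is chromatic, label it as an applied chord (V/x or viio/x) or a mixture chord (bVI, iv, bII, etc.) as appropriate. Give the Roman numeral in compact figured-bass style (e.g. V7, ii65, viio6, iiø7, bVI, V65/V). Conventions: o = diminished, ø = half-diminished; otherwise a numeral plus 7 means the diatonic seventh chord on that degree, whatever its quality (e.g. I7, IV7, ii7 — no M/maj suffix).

The pitches Bb-D-F form a major triad rooted on Bb.
Bb is the lowered sixth degree of D major (diatonic 6 would be B). This is a major triad on the lowered sixth degree, borrowed from the parallel minor.
With D in the bass the chord is in first inversion, so the figured bass is 6.

bVI6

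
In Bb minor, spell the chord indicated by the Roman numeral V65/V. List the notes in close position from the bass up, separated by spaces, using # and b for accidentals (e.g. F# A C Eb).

E G Bb C

V65/V is a secondary dominant — the dominant seventh of V. V in Bb minor is F, so the applied chord's root is C, a perfect fifth above.
Building a dominant seventh chord on C gives C-E-G-Bb.
The figured bass 65 indicates first inversion, placing the third (E) in the bass: E-G-Bb-C.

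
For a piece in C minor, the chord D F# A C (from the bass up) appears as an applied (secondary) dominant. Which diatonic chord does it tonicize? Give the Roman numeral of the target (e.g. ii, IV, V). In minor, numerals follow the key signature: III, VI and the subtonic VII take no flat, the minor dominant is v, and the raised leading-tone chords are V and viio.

The chord is a dominant seventh chord on D.
A dominant resolves down a perfect fifth: D → G. In C minor, G is scale degree 5, i.e. V.

V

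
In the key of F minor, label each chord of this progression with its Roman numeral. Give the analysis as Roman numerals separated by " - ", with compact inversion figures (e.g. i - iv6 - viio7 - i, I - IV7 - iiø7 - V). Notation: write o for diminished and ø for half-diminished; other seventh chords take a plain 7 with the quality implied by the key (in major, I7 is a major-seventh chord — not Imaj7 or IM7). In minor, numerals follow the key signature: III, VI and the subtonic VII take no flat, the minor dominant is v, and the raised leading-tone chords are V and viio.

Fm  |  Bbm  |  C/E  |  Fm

i - iv - V6 - i

Fm: minor triad on F = scale degree 1 → i.
Bbm: minor triad on Bb = scale degree 4 → iv.
C/E: major triad on C = scale degree 5 → V6.
Fm has root F, degree 1 in F minor, so i.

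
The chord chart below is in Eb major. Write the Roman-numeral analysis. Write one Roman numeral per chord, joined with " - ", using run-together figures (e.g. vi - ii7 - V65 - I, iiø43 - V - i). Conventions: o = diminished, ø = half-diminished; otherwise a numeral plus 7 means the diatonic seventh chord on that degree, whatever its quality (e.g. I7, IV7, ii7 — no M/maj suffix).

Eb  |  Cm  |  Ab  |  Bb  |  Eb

I - vi - IV - V - I

Eb has root Eb, degree 1 in Eb major, so I.
Cm: root C is the submediant; minor triad there is vi.
Ab has root Ab, degree 4 in Eb major, so IV.
Bb has root Bb, degree 5 in Eb major, so V.
Eb has root Eb, degree 1 in Eb major, so I.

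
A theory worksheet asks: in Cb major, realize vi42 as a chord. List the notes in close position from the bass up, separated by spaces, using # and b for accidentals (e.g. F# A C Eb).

Gb Ab Cb Eb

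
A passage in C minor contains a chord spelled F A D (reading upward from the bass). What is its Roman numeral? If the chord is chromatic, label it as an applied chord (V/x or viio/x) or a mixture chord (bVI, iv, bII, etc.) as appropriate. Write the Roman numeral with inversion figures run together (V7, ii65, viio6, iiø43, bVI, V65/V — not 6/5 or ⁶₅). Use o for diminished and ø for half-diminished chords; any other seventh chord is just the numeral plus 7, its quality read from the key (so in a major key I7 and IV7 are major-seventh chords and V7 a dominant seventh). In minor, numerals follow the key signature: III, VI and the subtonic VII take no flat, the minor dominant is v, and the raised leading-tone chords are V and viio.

The pitches D-F-A form a minor triad rooted on D.
D is the second degree of C minor. This is the minor supertonic, borrowed from the parallel major (the Dorian ii).
With F in the bass the chord is in first inversion, so the figured bass is 6.

ii6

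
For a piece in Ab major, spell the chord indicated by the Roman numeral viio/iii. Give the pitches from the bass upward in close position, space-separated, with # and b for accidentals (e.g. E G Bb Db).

B D F

The slash marks an applied leading-tone chord: viio of iii. In Ab major, iii is C, so the leading tone to it is B, a half step below.
Building a diminished triad on B gives B-D-F.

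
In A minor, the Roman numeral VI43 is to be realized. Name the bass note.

VI in A minor has root F; the chord is F-A-C-E.
The figure 43 means second inversion — the fifth is in the bass.

C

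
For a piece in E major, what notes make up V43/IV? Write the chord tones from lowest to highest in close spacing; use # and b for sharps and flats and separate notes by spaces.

V43/IV is a secondary dominant — the dominant seventh of IV. IV in E major is A, so the applied chord's root is E, a perfect fifth above.
Building a dominant seventh chord on E gives E-G#-B-D.
The figured bass 43 indicates second inversion, placing the fifth (B) in the bass: B-D-E-G#.

B D E G#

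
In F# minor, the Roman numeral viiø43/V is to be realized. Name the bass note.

The applied chord viiø43/V is rooted on B#: B#-D#-F#-A#.
The figure 43 means second inversion — the fifth is in the bass.

F#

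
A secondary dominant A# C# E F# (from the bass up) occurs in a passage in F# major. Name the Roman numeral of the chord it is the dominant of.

The chord is a dominant seventh chord on F#.
A dominant resolves down a perfect fifth: F# → B. In F# major, B is scale degree 4, i.e. IV.

IV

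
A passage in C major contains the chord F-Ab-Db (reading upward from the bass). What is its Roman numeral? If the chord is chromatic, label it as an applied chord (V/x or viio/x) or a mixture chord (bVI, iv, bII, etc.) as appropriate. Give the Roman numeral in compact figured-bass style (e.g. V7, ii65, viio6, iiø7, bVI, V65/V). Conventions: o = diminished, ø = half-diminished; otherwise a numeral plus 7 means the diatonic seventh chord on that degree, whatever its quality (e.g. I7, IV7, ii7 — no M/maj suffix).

bII6

The pitches Db-F-Ab form a major triad rooted on Db.
Db is the lowered second degree of C major (diatonic 2 would be D). This is the Neapolitan sixth — a major triad on the lowered second degree, here in its customary first inversion.
With F in the bass the chord is in first inversion, so the figured bass is 6.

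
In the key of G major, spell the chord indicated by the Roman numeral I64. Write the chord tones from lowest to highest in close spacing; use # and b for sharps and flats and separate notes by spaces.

The numeral's case and figure indicate a major triad. In G major its root, the first degree, is G.
Stacking thirds from G gives G-B-D.
The figured bass 64 indicates second inversion, placing the fifth (D) in the bass: D-G-B.

D G B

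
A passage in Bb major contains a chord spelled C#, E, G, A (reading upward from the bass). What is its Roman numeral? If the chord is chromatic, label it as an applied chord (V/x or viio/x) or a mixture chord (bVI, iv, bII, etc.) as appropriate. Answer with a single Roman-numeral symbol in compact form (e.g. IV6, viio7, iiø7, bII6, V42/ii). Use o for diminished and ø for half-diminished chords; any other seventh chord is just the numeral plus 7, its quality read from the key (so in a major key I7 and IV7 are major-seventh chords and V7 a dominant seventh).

The pitches A-C#-E-G form a dominant seventh chord rooted on A.
A is not a diatonic chord root with this quality in Bb major, but it lies a perfect fifth above D (iii), so the chord functions as an applied dominant of iii.
With C# in the bass the chord is in first inversion, so the figured bass is 65.

V65/iii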